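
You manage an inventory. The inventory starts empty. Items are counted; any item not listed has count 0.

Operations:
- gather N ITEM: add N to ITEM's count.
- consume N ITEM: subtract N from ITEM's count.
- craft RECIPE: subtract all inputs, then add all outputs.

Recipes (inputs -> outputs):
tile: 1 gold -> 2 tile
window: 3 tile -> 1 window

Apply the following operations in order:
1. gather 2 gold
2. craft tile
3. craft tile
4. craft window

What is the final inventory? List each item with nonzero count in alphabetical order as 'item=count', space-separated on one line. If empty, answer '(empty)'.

After 1 (gather 2 gold): gold=2
After 2 (craft tile): gold=1 tile=2
After 3 (craft tile): tile=4
After 4 (craft window): tile=1 window=1

Answer: tile=1 window=1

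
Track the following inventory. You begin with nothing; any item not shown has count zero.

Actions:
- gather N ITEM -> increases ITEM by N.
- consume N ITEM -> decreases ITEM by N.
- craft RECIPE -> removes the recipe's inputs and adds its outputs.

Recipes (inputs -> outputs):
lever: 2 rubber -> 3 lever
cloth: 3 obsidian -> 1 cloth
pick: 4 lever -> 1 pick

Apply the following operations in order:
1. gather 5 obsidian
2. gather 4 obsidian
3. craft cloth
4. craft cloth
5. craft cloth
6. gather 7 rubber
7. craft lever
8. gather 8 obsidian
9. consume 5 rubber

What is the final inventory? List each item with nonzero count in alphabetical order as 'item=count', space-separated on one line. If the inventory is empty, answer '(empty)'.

After 1 (gather 5 obsidian): obsidian=5
After 2 (gather 4 obsidian): obsidian=9
After 3 (craft cloth): cloth=1 obsidian=6
After 4 (craft cloth): cloth=2 obsidian=3
After 5 (craft cloth): cloth=3
After 6 (gather 7 rubber): cloth=3 rubber=7
After 7 (craft lever): cloth=3 lever=3 rubber=5
After 8 (gather 8 obsidian): cloth=3 lever=3 obsidian=8 rubber=5
After 9 (consume 5 rubber): cloth=3 lever=3 obsidian=8

Answer: cloth=3 lever=3 obsidian=8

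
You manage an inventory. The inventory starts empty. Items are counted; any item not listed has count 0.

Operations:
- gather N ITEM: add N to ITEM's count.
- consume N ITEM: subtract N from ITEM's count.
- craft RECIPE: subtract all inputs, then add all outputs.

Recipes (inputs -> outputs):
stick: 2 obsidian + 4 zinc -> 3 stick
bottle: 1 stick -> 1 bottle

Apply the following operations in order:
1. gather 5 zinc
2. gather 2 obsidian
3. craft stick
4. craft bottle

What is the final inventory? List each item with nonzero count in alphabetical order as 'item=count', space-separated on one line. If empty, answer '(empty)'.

Answer: bottle=1 stick=2 zinc=1

Derivation:
After 1 (gather 5 zinc): zinc=5
After 2 (gather 2 obsidian): obsidian=2 zinc=5
After 3 (craft stick): stick=3 zinc=1
After 4 (craft bottle): bottle=1 stick=2 zinc=1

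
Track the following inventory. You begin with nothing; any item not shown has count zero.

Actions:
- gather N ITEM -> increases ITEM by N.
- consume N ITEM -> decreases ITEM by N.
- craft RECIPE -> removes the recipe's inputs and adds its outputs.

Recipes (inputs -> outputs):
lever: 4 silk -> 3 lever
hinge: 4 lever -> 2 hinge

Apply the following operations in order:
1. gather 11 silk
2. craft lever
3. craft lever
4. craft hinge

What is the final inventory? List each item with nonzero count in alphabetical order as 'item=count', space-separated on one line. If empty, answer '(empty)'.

After 1 (gather 11 silk): silk=11
After 2 (craft lever): lever=3 silk=7
After 3 (craft lever): lever=6 silk=3
After 4 (craft hinge): hinge=2 lever=2 silk=3

Answer: hinge=2 lever=2 silk=3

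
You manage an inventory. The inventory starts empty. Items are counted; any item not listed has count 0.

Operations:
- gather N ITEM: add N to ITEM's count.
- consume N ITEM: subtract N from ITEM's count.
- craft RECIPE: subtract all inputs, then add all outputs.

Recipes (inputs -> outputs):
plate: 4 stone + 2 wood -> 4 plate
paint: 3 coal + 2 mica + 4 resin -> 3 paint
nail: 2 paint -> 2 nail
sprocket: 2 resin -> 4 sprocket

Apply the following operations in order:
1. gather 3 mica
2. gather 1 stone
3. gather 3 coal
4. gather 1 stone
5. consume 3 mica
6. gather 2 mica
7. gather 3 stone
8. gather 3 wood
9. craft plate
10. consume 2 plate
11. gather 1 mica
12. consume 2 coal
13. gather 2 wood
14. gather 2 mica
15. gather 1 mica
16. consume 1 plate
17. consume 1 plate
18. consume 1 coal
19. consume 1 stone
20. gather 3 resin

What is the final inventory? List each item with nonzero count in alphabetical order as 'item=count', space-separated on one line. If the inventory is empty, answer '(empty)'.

After 1 (gather 3 mica): mica=3
After 2 (gather 1 stone): mica=3 stone=1
After 3 (gather 3 coal): coal=3 mica=3 stone=1
After 4 (gather 1 stone): coal=3 mica=3 stone=2
After 5 (consume 3 mica): coal=3 stone=2
After 6 (gather 2 mica): coal=3 mica=2 stone=2
After 7 (gather 3 stone): coal=3 mica=2 stone=5
After 8 (gather 3 wood): coal=3 mica=2 stone=5 wood=3
After 9 (craft plate): coal=3 mica=2 plate=4 stone=1 wood=1
After 10 (consume 2 plate): coal=3 mica=2 plate=2 stone=1 wood=1
After 11 (gather 1 mica): coal=3 mica=3 plate=2 stone=1 wood=1
After 12 (consume 2 coal): coal=1 mica=3 plate=2 stone=1 wood=1
After 13 (gather 2 wood): coal=1 mica=3 plate=2 stone=1 wood=3
After 14 (gather 2 mica): coal=1 mica=5 plate=2 stone=1 wood=3
After 15 (gather 1 mica): coal=1 mica=6 plate=2 stone=1 wood=3
After 16 (consume 1 plate): coal=1 mica=6 plate=1 stone=1 wood=3
After 17 (consume 1 plate): coal=1 mica=6 stone=1 wood=3
After 18 (consume 1 coal): mica=6 stone=1 wood=3
After 19 (consume 1 stone): mica=6 wood=3
After 20 (gather 3 resin): mica=6 resin=3 wood=3

Answer: mica=6 resin=3 wood=3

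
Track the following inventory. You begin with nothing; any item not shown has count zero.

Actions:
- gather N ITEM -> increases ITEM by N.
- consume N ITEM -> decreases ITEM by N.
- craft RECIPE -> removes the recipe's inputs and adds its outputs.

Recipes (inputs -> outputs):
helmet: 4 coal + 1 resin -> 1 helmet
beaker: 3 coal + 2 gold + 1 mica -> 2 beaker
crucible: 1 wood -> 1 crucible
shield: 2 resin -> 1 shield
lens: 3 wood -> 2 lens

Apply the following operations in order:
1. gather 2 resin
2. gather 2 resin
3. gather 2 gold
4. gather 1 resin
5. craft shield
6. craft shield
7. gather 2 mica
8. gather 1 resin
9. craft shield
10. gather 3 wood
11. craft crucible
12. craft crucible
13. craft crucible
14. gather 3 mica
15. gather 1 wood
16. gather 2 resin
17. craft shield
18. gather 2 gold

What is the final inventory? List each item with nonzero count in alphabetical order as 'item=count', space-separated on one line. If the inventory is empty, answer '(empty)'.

After 1 (gather 2 resin): resin=2
After 2 (gather 2 resin): resin=4
After 3 (gather 2 gold): gold=2 resin=4
After 4 (gather 1 resin): gold=2 resin=5
After 5 (craft shield): gold=2 resin=3 shield=1
After 6 (craft shield): gold=2 resin=1 shield=2
After 7 (gather 2 mica): gold=2 mica=2 resin=1 shield=2
After 8 (gather 1 resin): gold=2 mica=2 resin=2 shield=2
After 9 (craft shield): gold=2 mica=2 shield=3
After 10 (gather 3 wood): gold=2 mica=2 shield=3 wood=3
After 11 (craft crucible): crucible=1 gold=2 mica=2 shield=3 wood=2
After 12 (craft crucible): crucible=2 gold=2 mica=2 shield=3 wood=1
After 13 (craft crucible): crucible=3 gold=2 mica=2 shield=3
After 14 (gather 3 mica): crucible=3 gold=2 mica=5 shield=3
After 15 (gather 1 wood): crucible=3 gold=2 mica=5 shield=3 wood=1
After 16 (gather 2 resin): crucible=3 gold=2 mica=5 resin=2 shield=3 wood=1
After 17 (craft shield): crucible=3 gold=2 mica=5 shield=4 wood=1
After 18 (gather 2 gold): crucible=3 gold=4 mica=5 shield=4 wood=1

Answer: crucible=3 gold=4 mica=5 shield=4 wood=1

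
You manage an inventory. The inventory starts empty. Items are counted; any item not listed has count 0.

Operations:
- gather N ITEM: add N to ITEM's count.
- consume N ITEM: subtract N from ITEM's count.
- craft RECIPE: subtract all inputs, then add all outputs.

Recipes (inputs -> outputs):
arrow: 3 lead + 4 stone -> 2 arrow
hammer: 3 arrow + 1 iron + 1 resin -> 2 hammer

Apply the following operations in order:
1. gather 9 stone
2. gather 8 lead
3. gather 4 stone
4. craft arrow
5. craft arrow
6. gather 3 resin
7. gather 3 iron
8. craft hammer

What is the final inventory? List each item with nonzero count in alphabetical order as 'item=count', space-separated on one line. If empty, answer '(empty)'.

Answer: arrow=1 hammer=2 iron=2 lead=2 resin=2 stone=5

Derivation:
After 1 (gather 9 stone): stone=9
After 2 (gather 8 lead): lead=8 stone=9
After 3 (gather 4 stone): lead=8 stone=13
After 4 (craft arrow): arrow=2 lead=5 stone=9
After 5 (craft arrow): arrow=4 lead=2 stone=5
After 6 (gather 3 resin): arrow=4 lead=2 resin=3 stone=5
After 7 (gather 3 iron): arrow=4 iron=3 lead=2 resin=3 stone=5
After 8 (craft hammer): arrow=1 hammer=2 iron=2 lead=2 resin=2 stone=5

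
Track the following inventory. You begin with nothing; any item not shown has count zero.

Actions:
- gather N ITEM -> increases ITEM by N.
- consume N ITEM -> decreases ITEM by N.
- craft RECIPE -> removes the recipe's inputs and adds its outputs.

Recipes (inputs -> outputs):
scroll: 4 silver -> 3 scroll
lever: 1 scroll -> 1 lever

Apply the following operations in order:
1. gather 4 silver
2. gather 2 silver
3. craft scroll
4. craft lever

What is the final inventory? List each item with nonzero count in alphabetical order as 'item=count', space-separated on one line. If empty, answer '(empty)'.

Answer: lever=1 scroll=2 silver=2

Derivation:
After 1 (gather 4 silver): silver=4
After 2 (gather 2 silver): silver=6
After 3 (craft scroll): scroll=3 silver=2
After 4 (craft lever): lever=1 scroll=2 silver=2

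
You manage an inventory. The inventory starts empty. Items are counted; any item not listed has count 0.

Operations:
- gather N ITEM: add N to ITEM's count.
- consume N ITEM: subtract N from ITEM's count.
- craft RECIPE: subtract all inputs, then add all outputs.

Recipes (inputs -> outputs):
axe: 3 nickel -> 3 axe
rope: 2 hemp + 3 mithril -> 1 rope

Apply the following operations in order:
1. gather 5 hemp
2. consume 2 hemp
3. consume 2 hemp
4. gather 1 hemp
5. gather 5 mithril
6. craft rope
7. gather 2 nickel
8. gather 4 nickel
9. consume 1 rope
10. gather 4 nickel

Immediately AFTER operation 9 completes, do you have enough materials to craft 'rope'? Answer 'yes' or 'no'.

After 1 (gather 5 hemp): hemp=5
After 2 (consume 2 hemp): hemp=3
After 3 (consume 2 hemp): hemp=1
After 4 (gather 1 hemp): hemp=2
After 5 (gather 5 mithril): hemp=2 mithril=5
After 6 (craft rope): mithril=2 rope=1
After 7 (gather 2 nickel): mithril=2 nickel=2 rope=1
After 8 (gather 4 nickel): mithril=2 nickel=6 rope=1
After 9 (consume 1 rope): mithril=2 nickel=6

Answer: no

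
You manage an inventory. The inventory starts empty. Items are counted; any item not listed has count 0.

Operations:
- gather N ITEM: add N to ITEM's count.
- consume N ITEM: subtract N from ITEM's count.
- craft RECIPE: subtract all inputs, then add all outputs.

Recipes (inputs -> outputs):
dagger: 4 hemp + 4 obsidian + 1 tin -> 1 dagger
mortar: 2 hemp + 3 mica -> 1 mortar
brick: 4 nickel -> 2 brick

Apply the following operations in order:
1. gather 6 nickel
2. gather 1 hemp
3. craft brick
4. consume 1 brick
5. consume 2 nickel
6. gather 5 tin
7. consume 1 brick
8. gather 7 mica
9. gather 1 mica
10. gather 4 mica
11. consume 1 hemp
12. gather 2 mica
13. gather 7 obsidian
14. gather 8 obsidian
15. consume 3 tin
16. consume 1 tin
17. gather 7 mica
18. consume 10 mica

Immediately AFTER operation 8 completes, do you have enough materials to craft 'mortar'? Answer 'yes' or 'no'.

Answer: no

Derivation:
After 1 (gather 6 nickel): nickel=6
After 2 (gather 1 hemp): hemp=1 nickel=6
After 3 (craft brick): brick=2 hemp=1 nickel=2
After 4 (consume 1 brick): brick=1 hemp=1 nickel=2
After 5 (consume 2 nickel): brick=1 hemp=1
After 6 (gather 5 tin): brick=1 hemp=1 tin=5
After 7 (consume 1 brick): hemp=1 tin=5
After 8 (gather 7 mica): hemp=1 mica=7 tin=5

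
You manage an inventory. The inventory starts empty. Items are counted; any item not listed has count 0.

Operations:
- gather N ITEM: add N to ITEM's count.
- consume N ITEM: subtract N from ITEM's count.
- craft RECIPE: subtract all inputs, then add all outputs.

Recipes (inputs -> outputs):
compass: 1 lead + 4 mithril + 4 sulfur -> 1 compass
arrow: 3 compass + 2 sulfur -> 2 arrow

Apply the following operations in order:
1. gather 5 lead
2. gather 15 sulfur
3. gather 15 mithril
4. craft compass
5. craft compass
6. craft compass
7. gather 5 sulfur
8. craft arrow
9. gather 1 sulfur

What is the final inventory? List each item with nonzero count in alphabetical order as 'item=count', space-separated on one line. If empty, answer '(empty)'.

After 1 (gather 5 lead): lead=5
After 2 (gather 15 sulfur): lead=5 sulfur=15
After 3 (gather 15 mithril): lead=5 mithril=15 sulfur=15
After 4 (craft compass): compass=1 lead=4 mithril=11 sulfur=11
After 5 (craft compass): compass=2 lead=3 mithril=7 sulfur=7
After 6 (craft compass): compass=3 lead=2 mithril=3 sulfur=3
After 7 (gather 5 sulfur): compass=3 lead=2 mithril=3 sulfur=8
After 8 (craft arrow): arrow=2 lead=2 mithril=3 sulfur=6
After 9 (gather 1 sulfur): arrow=2 lead=2 mithril=3 sulfur=7

Answer: arrow=2 lead=2 mithril=3 sulfur=7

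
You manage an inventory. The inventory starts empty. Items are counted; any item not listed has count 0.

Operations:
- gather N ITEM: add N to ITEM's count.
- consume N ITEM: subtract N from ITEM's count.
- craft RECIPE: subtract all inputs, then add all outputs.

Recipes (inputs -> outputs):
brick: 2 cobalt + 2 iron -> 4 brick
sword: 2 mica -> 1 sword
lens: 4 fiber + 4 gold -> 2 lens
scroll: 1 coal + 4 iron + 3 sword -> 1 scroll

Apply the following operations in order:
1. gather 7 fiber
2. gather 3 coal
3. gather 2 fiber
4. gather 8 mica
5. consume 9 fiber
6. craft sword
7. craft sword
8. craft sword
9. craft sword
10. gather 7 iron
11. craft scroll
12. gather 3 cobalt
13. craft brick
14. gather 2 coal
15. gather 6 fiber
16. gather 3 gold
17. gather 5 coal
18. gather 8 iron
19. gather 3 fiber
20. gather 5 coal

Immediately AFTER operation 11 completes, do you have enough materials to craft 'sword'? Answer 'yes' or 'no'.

After 1 (gather 7 fiber): fiber=7
After 2 (gather 3 coal): coal=3 fiber=7
After 3 (gather 2 fiber): coal=3 fiber=9
After 4 (gather 8 mica): coal=3 fiber=9 mica=8
After 5 (consume 9 fiber): coal=3 mica=8
After 6 (craft sword): coal=3 mica=6 sword=1
After 7 (craft sword): coal=3 mica=4 sword=2
After 8 (craft sword): coal=3 mica=2 sword=3
After 9 (craft sword): coal=3 sword=4
After 10 (gather 7 iron): coal=3 iron=7 sword=4
After 11 (craft scroll): coal=2 iron=3 scroll=1 sword=1

Answer: no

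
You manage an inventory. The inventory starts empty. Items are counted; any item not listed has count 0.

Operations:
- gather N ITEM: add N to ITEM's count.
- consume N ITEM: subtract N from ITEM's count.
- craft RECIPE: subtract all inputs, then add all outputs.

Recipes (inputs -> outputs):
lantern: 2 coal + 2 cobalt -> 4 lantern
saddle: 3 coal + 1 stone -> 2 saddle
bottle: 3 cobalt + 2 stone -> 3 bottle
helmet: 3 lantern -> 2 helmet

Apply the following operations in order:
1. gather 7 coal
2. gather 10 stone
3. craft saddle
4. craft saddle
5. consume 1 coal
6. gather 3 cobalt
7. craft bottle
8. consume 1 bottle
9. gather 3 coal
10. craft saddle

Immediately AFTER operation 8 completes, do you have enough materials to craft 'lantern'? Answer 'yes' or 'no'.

Answer: no

Derivation:
After 1 (gather 7 coal): coal=7
After 2 (gather 10 stone): coal=7 stone=10
After 3 (craft saddle): coal=4 saddle=2 stone=9
After 4 (craft saddle): coal=1 saddle=4 stone=8
After 5 (consume 1 coal): saddle=4 stone=8
After 6 (gather 3 cobalt): cobalt=3 saddle=4 stone=8
After 7 (craft bottle): bottle=3 saddle=4 stone=6
After 8 (consume 1 bottle): bottle=2 saddle=4 stone=6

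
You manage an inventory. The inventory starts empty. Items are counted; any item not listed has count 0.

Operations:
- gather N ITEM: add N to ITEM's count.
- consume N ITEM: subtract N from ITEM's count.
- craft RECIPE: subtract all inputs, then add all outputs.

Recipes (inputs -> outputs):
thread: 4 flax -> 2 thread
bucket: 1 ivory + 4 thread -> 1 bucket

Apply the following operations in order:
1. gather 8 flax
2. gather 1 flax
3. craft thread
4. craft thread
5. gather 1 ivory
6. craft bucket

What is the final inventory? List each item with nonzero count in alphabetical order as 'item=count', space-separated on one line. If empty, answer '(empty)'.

Answer: bucket=1 flax=1

Derivation:
After 1 (gather 8 flax): flax=8
After 2 (gather 1 flax): flax=9
After 3 (craft thread): flax=5 thread=2
After 4 (craft thread): flax=1 thread=4
After 5 (gather 1 ivory): flax=1 ivory=1 thread=4
After 6 (craft bucket): bucket=1 flax=1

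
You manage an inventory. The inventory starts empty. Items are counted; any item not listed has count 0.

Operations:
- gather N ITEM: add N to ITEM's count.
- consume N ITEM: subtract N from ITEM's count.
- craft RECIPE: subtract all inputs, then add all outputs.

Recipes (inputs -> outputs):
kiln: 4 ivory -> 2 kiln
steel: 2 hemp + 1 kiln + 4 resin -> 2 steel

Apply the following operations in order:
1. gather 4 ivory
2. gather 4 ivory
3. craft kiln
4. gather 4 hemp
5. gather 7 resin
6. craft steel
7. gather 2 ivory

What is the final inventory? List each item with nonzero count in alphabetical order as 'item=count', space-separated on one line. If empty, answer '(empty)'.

After 1 (gather 4 ivory): ivory=4
After 2 (gather 4 ivory): ivory=8
After 3 (craft kiln): ivory=4 kiln=2
After 4 (gather 4 hemp): hemp=4 ivory=4 kiln=2
After 5 (gather 7 resin): hemp=4 ivory=4 kiln=2 resin=7
After 6 (craft steel): hemp=2 ivory=4 kiln=1 resin=3 steel=2
After 7 (gather 2 ivory): hemp=2 ivory=6 kiln=1 resin=3 steel=2

Answer: hemp=2 ivory=6 kiln=1 resin=3 steel=2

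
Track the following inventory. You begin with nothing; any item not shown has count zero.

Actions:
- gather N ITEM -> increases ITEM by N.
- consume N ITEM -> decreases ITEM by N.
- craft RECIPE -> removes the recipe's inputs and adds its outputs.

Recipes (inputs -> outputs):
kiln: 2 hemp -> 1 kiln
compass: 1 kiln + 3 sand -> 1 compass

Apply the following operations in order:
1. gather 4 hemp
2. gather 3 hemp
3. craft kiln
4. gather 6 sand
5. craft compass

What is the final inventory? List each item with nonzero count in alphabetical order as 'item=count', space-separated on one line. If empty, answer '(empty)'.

Answer: compass=1 hemp=5 sand=3

Derivation:
After 1 (gather 4 hemp): hemp=4
After 2 (gather 3 hemp): hemp=7
After 3 (craft kiln): hemp=5 kiln=1
After 4 (gather 6 sand): hemp=5 kiln=1 sand=6
After 5 (craft compass): compass=1 hemp=5 sand=3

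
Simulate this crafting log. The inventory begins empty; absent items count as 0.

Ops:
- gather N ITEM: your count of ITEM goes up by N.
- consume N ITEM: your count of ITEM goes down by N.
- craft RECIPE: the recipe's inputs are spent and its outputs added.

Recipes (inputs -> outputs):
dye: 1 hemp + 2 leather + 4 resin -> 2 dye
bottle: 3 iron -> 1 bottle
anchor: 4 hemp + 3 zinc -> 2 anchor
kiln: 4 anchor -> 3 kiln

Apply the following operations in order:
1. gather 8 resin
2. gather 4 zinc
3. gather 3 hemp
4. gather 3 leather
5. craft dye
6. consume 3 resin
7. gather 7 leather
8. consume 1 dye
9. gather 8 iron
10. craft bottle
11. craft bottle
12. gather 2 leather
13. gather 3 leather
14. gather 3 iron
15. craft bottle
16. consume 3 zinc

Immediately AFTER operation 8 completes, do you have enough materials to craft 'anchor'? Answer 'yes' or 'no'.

Answer: no

Derivation:
After 1 (gather 8 resin): resin=8
After 2 (gather 4 zinc): resin=8 zinc=4
After 3 (gather 3 hemp): hemp=3 resin=8 zinc=4
After 4 (gather 3 leather): hemp=3 leather=3 resin=8 zinc=4
After 5 (craft dye): dye=2 hemp=2 leather=1 resin=4 zinc=4
After 6 (consume 3 resin): dye=2 hemp=2 leather=1 resin=1 zinc=4
After 7 (gather 7 leather): dye=2 hemp=2 leather=8 resin=1 zinc=4
After 8 (consume 1 dye): dye=1 hemp=2 leather=8 resin=1 zinc=4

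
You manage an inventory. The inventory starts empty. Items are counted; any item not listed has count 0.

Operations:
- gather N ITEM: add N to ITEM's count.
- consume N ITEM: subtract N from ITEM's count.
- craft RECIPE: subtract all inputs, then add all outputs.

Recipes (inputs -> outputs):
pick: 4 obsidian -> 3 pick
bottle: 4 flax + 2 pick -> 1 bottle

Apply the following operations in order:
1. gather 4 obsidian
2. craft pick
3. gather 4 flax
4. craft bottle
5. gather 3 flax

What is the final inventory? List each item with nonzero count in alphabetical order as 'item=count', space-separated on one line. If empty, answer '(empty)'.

After 1 (gather 4 obsidian): obsidian=4
After 2 (craft pick): pick=3
After 3 (gather 4 flax): flax=4 pick=3
After 4 (craft bottle): bottle=1 pick=1
After 5 (gather 3 flax): bottle=1 flax=3 pick=1

Answer: bottle=1 flax=3 pick=1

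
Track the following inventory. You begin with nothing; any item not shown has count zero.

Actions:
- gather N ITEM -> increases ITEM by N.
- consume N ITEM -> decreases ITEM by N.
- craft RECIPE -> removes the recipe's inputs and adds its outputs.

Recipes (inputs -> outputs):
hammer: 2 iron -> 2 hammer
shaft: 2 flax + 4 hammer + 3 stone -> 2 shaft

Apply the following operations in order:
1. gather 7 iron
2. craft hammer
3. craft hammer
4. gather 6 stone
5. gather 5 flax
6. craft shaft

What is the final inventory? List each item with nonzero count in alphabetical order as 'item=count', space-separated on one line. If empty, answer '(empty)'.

After 1 (gather 7 iron): iron=7
After 2 (craft hammer): hammer=2 iron=5
After 3 (craft hammer): hammer=4 iron=3
After 4 (gather 6 stone): hammer=4 iron=3 stone=6
After 5 (gather 5 flax): flax=5 hammer=4 iron=3 stone=6
After 6 (craft shaft): flax=3 iron=3 shaft=2 stone=3

Answer: flax=3 iron=3 shaft=2 stone=3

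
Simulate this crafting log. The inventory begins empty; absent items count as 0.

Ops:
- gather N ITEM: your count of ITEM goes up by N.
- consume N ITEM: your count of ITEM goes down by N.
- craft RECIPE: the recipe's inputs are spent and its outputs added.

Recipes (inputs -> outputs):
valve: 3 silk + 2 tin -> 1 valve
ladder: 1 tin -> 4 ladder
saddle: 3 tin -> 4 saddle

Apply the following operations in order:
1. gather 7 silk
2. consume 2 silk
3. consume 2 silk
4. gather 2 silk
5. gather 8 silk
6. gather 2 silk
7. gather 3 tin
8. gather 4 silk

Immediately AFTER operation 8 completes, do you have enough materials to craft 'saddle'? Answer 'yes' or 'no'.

Answer: yes

Derivation:
After 1 (gather 7 silk): silk=7
After 2 (consume 2 silk): silk=5
After 3 (consume 2 silk): silk=3
After 4 (gather 2 silk): silk=5
After 5 (gather 8 silk): silk=13
After 6 (gather 2 silk): silk=15
After 7 (gather 3 tin): silk=15 tin=3
After 8 (gather 4 silk): silk=19 tin=3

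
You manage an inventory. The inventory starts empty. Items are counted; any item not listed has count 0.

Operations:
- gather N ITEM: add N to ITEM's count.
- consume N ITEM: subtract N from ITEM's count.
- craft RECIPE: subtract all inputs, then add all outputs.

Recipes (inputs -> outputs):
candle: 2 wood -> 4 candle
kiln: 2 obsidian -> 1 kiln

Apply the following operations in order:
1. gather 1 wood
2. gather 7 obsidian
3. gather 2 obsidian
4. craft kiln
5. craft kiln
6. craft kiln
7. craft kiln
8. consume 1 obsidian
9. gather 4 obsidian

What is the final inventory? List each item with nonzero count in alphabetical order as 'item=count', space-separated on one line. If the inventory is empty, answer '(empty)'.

After 1 (gather 1 wood): wood=1
After 2 (gather 7 obsidian): obsidian=7 wood=1
After 3 (gather 2 obsidian): obsidian=9 wood=1
After 4 (craft kiln): kiln=1 obsidian=7 wood=1
After 5 (craft kiln): kiln=2 obsidian=5 wood=1
After 6 (craft kiln): kiln=3 obsidian=3 wood=1
After 7 (craft kiln): kiln=4 obsidian=1 wood=1
After 8 (consume 1 obsidian): kiln=4 wood=1
After 9 (gather 4 obsidian): kiln=4 obsidian=4 wood=1

Answer: kiln=4 obsidian=4 wood=1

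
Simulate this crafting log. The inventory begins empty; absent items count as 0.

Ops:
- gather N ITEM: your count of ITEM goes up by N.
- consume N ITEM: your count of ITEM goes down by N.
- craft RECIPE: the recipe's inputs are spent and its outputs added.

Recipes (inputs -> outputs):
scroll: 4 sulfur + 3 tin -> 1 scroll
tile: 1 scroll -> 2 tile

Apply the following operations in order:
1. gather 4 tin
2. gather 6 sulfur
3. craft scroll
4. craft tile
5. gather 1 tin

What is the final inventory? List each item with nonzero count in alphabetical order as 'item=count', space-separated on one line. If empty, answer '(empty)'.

After 1 (gather 4 tin): tin=4
After 2 (gather 6 sulfur): sulfur=6 tin=4
After 3 (craft scroll): scroll=1 sulfur=2 tin=1
After 4 (craft tile): sulfur=2 tile=2 tin=1
After 5 (gather 1 tin): sulfur=2 tile=2 tin=2

Answer: sulfur=2 tile=2 tin=2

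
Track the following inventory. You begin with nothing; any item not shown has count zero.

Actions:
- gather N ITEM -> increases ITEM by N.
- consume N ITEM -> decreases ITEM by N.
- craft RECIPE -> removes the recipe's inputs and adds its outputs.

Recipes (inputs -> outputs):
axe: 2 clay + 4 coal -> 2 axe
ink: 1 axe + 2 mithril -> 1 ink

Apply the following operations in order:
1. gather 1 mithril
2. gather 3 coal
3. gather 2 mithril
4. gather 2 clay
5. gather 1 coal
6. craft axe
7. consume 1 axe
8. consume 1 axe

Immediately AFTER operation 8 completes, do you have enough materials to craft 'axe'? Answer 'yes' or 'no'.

After 1 (gather 1 mithril): mithril=1
After 2 (gather 3 coal): coal=3 mithril=1
After 3 (gather 2 mithril): coal=3 mithril=3
After 4 (gather 2 clay): clay=2 coal=3 mithril=3
After 5 (gather 1 coal): clay=2 coal=4 mithril=3
After 6 (craft axe): axe=2 mithril=3
After 7 (consume 1 axe): axe=1 mithril=3
After 8 (consume 1 axe): mithril=3

Answer: no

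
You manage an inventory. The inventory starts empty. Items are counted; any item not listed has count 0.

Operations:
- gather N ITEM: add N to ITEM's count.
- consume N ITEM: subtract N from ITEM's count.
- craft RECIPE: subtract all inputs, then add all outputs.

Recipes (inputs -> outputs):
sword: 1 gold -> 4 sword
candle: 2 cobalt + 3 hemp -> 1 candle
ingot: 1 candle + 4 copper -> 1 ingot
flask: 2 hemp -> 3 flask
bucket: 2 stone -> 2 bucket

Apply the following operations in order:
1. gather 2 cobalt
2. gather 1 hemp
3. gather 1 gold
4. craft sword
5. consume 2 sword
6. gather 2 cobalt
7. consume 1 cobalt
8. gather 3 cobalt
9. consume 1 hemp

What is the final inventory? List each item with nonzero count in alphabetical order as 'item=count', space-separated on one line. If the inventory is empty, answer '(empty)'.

After 1 (gather 2 cobalt): cobalt=2
After 2 (gather 1 hemp): cobalt=2 hemp=1
After 3 (gather 1 gold): cobalt=2 gold=1 hemp=1
After 4 (craft sword): cobalt=2 hemp=1 sword=4
After 5 (consume 2 sword): cobalt=2 hemp=1 sword=2
After 6 (gather 2 cobalt): cobalt=4 hemp=1 sword=2
After 7 (consume 1 cobalt): cobalt=3 hemp=1 sword=2
After 8 (gather 3 cobalt): cobalt=6 hemp=1 sword=2
After 9 (consume 1 hemp): cobalt=6 sword=2

Answer: cobalt=6 sword=2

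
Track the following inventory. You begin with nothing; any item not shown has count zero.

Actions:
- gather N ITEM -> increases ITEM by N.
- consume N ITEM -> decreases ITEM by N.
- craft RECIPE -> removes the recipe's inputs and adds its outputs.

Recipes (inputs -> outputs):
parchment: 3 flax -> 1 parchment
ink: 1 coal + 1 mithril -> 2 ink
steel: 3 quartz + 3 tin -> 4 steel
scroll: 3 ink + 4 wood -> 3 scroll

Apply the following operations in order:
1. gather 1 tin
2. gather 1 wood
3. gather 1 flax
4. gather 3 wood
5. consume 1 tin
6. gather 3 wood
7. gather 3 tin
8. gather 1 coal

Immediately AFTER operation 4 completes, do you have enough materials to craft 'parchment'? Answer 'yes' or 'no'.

After 1 (gather 1 tin): tin=1
After 2 (gather 1 wood): tin=1 wood=1
After 3 (gather 1 flax): flax=1 tin=1 wood=1
After 4 (gather 3 wood): flax=1 tin=1 wood=4

Answer: no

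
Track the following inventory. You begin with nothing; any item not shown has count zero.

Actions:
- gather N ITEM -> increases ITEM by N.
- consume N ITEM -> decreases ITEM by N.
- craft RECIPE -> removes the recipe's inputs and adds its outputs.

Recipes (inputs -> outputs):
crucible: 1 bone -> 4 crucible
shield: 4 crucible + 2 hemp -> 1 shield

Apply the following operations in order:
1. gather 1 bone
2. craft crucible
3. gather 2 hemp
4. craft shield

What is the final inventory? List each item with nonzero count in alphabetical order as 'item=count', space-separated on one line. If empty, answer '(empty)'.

After 1 (gather 1 bone): bone=1
After 2 (craft crucible): crucible=4
After 3 (gather 2 hemp): crucible=4 hemp=2
After 4 (craft shield): shield=1

Answer: shield=1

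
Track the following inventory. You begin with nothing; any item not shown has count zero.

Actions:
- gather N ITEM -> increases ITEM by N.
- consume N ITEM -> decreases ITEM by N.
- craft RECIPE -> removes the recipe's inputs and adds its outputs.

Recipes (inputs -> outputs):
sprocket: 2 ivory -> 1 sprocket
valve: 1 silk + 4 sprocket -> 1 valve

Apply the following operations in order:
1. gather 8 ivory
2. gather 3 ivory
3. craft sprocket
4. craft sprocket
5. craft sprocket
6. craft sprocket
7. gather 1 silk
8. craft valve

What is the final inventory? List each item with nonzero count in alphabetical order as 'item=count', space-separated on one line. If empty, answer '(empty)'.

After 1 (gather 8 ivory): ivory=8
After 2 (gather 3 ivory): ivory=11
After 3 (craft sprocket): ivory=9 sprocket=1
After 4 (craft sprocket): ivory=7 sprocket=2
After 5 (craft sprocket): ivory=5 sprocket=3
After 6 (craft sprocket): ivory=3 sprocket=4
After 7 (gather 1 silk): ivory=3 silk=1 sprocket=4
After 8 (craft valve): ivory=3 valve=1

Answer: ivory=3 valve=1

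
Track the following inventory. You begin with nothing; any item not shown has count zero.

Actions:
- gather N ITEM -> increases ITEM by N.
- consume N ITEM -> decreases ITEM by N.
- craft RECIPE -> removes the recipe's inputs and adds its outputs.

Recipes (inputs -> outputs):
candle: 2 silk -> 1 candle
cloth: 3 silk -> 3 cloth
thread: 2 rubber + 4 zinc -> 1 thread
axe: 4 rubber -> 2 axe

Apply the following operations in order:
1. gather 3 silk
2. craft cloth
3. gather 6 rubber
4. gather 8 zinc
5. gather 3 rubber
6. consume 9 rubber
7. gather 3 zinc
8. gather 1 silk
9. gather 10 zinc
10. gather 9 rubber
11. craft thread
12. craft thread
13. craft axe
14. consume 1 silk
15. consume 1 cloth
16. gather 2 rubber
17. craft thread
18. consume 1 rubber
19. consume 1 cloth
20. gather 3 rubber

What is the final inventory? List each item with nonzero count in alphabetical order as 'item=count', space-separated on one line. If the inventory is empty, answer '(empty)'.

Answer: axe=2 cloth=1 rubber=3 thread=3 zinc=9

Derivation:
After 1 (gather 3 silk): silk=3
After 2 (craft cloth): cloth=3
After 3 (gather 6 rubber): cloth=3 rubber=6
After 4 (gather 8 zinc): cloth=3 rubber=6 zinc=8
After 5 (gather 3 rubber): cloth=3 rubber=9 zinc=8
After 6 (consume 9 rubber): cloth=3 zinc=8
After 7 (gather 3 zinc): cloth=3 zinc=11
After 8 (gather 1 silk): cloth=3 silk=1 zinc=11
After 9 (gather 10 zinc): cloth=3 silk=1 zinc=21
After 10 (gather 9 rubber): cloth=3 rubber=9 silk=1 zinc=21
After 11 (craft thread): cloth=3 rubber=7 silk=1 thread=1 zinc=17
After 12 (craft thread): cloth=3 rubber=5 silk=1 thread=2 zinc=13
After 13 (craft axe): axe=2 cloth=3 rubber=1 silk=1 thread=2 zinc=13
After 14 (consume 1 silk): axe=2 cloth=3 rubber=1 thread=2 zinc=13
After 15 (consume 1 cloth): axe=2 cloth=2 rubber=1 thread=2 zinc=13
After 16 (gather 2 rubber): axe=2 cloth=2 rubber=3 thread=2 zinc=13
After 17 (craft thread): axe=2 cloth=2 rubber=1 thread=3 zinc=9
After 18 (consume 1 rubber): axe=2 cloth=2 thread=3 zinc=9
After 19 (consume 1 cloth): axe=2 cloth=1 thread=3 zinc=9
After 20 (gather 3 rubber): axe=2 cloth=1 rubber=3 thread=3 zinc=9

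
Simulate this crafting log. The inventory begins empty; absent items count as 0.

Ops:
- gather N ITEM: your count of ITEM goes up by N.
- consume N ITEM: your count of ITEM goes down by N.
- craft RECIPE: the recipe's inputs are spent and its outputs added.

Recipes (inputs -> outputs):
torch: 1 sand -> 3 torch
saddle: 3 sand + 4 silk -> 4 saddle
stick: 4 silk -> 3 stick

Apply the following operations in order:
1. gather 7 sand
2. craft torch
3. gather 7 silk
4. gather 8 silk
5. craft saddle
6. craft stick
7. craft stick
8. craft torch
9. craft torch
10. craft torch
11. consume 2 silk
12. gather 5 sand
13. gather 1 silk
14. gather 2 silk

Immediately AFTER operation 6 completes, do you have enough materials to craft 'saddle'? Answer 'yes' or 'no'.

Answer: yes

Derivation:
After 1 (gather 7 sand): sand=7
After 2 (craft torch): sand=6 torch=3
After 3 (gather 7 silk): sand=6 silk=7 torch=3
After 4 (gather 8 silk): sand=6 silk=15 torch=3
After 5 (craft saddle): saddle=4 sand=3 silk=11 torch=3
After 6 (craft stick): saddle=4 sand=3 silk=7 stick=3 torch=3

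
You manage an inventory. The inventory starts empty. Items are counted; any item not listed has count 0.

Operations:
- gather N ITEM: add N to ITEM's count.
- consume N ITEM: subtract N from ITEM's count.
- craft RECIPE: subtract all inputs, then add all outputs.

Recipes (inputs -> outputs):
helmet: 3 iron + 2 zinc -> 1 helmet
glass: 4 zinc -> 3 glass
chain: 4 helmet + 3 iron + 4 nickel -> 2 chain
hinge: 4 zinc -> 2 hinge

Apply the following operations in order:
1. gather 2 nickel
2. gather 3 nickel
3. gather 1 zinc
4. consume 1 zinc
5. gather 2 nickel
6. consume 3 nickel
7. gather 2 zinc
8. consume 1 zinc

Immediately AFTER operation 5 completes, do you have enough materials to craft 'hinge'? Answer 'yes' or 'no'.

After 1 (gather 2 nickel): nickel=2
After 2 (gather 3 nickel): nickel=5
After 3 (gather 1 zinc): nickel=5 zinc=1
After 4 (consume 1 zinc): nickel=5
After 5 (gather 2 nickel): nickel=7

Answer: no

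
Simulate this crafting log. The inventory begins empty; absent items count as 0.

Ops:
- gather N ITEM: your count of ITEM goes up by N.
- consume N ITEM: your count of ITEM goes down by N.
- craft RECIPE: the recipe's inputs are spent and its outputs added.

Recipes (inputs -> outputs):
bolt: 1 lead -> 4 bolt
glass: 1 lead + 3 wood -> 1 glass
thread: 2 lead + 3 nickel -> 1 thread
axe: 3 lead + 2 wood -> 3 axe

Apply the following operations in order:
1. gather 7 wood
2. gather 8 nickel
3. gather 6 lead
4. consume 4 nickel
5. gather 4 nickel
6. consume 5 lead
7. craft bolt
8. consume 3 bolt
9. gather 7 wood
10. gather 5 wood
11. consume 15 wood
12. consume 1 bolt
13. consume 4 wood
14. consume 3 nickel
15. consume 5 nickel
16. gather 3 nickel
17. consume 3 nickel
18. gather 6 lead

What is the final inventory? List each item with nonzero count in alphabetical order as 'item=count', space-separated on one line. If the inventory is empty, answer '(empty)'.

After 1 (gather 7 wood): wood=7
After 2 (gather 8 nickel): nickel=8 wood=7
After 3 (gather 6 lead): lead=6 nickel=8 wood=7
After 4 (consume 4 nickel): lead=6 nickel=4 wood=7
After 5 (gather 4 nickel): lead=6 nickel=8 wood=7
After 6 (consume 5 lead): lead=1 nickel=8 wood=7
After 7 (craft bolt): bolt=4 nickel=8 wood=7
After 8 (consume 3 bolt): bolt=1 nickel=8 wood=7
After 9 (gather 7 wood): bolt=1 nickel=8 wood=14
After 10 (gather 5 wood): bolt=1 nickel=8 wood=19
After 11 (consume 15 wood): bolt=1 nickel=8 wood=4
After 12 (consume 1 bolt): nickel=8 wood=4
After 13 (consume 4 wood): nickel=8
After 14 (consume 3 nickel): nickel=5
After 15 (consume 5 nickel): (empty)
After 16 (gather 3 nickel): nickel=3
After 17 (consume 3 nickel): (empty)
After 18 (gather 6 lead): lead=6

Answer: lead=6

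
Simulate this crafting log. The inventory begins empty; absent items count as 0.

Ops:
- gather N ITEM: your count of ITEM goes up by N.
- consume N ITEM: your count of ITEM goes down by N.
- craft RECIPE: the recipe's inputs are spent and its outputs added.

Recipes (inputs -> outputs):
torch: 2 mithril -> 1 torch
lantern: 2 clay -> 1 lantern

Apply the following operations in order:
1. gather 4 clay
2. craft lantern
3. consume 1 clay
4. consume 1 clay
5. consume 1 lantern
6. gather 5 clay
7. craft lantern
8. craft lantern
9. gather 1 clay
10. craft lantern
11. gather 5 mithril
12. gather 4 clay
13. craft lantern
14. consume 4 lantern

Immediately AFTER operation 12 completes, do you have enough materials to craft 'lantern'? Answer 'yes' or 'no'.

Answer: yes

Derivation:
After 1 (gather 4 clay): clay=4
After 2 (craft lantern): clay=2 lantern=1
After 3 (consume 1 clay): clay=1 lantern=1
After 4 (consume 1 clay): lantern=1
After 5 (consume 1 lantern): (empty)
After 6 (gather 5 clay): clay=5
After 7 (craft lantern): clay=3 lantern=1
After 8 (craft lantern): clay=1 lantern=2
After 9 (gather 1 clay): clay=2 lantern=2
After 10 (craft lantern): lantern=3
After 11 (gather 5 mithril): lantern=3 mithril=5
After 12 (gather 4 clay): clay=4 lantern=3 mithril=5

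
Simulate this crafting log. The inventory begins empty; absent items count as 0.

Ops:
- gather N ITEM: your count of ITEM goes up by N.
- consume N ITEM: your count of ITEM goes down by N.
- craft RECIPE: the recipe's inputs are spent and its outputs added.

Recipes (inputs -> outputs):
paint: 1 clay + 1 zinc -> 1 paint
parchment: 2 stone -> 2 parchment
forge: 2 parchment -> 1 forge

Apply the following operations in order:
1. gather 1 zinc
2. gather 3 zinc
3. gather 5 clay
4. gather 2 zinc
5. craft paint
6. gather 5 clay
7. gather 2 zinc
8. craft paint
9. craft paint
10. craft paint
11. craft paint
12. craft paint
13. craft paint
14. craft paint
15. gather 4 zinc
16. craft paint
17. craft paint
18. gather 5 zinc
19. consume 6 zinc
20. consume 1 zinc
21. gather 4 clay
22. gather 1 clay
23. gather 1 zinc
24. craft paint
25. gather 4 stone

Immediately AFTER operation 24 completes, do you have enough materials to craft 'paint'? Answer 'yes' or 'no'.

After 1 (gather 1 zinc): zinc=1
After 2 (gather 3 zinc): zinc=4
After 3 (gather 5 clay): clay=5 zinc=4
After 4 (gather 2 zinc): clay=5 zinc=6
After 5 (craft paint): clay=4 paint=1 zinc=5
After 6 (gather 5 clay): clay=9 paint=1 zinc=5
After 7 (gather 2 zinc): clay=9 paint=1 zinc=7
After 8 (craft paint): clay=8 paint=2 zinc=6
After 9 (craft paint): clay=7 paint=3 zinc=5
After 10 (craft paint): clay=6 paint=4 zinc=4
After 11 (craft paint): clay=5 paint=5 zinc=3
After 12 (craft paint): clay=4 paint=6 zinc=2
After 13 (craft paint): clay=3 paint=7 zinc=1
After 14 (craft paint): clay=2 paint=8
After 15 (gather 4 zinc): clay=2 paint=8 zinc=4
After 16 (craft paint): clay=1 paint=9 zinc=3
After 17 (craft paint): paint=10 zinc=2
After 18 (gather 5 zinc): paint=10 zinc=7
After 19 (consume 6 zinc): paint=10 zinc=1
After 20 (consume 1 zinc): paint=10
After 21 (gather 4 clay): clay=4 paint=10
After 22 (gather 1 clay): clay=5 paint=10
After 23 (gather 1 zinc): clay=5 paint=10 zinc=1
After 24 (craft paint): clay=4 paint=11

Answer: no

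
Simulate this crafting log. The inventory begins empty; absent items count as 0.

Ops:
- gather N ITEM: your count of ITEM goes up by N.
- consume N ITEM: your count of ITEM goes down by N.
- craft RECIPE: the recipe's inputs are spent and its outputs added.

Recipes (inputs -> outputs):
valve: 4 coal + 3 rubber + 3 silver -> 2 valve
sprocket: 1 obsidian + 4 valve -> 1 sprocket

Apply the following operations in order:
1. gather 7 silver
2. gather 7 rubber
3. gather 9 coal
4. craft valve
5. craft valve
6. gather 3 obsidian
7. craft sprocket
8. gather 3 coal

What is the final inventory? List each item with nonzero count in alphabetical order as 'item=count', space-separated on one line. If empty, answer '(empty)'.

After 1 (gather 7 silver): silver=7
After 2 (gather 7 rubber): rubber=7 silver=7
After 3 (gather 9 coal): coal=9 rubber=7 silver=7
After 4 (craft valve): coal=5 rubber=4 silver=4 valve=2
After 5 (craft valve): coal=1 rubber=1 silver=1 valve=4
After 6 (gather 3 obsidian): coal=1 obsidian=3 rubber=1 silver=1 valve=4
After 7 (craft sprocket): coal=1 obsidian=2 rubber=1 silver=1 sprocket=1
After 8 (gather 3 coal): coal=4 obsidian=2 rubber=1 silver=1 sprocket=1

Answer: coal=4 obsidian=2 rubber=1 silver=1 sprocket=1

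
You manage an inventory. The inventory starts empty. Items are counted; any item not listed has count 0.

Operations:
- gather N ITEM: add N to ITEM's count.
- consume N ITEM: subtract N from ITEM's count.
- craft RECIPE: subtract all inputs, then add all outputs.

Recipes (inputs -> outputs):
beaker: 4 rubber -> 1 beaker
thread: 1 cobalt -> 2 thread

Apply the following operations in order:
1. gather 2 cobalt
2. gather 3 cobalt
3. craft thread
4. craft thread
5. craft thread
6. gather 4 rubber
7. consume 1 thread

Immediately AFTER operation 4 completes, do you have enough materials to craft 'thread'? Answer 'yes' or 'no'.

Answer: yes

Derivation:
After 1 (gather 2 cobalt): cobalt=2
After 2 (gather 3 cobalt): cobalt=5
After 3 (craft thread): cobalt=4 thread=2
After 4 (craft thread): cobalt=3 thread=4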